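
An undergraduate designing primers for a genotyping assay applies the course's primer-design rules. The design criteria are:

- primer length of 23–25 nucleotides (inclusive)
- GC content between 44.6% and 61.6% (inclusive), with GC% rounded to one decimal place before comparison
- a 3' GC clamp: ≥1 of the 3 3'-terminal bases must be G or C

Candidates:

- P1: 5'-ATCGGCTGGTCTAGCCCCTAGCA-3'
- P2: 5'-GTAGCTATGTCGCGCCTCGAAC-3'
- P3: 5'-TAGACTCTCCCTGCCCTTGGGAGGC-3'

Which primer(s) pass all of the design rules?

P1 (23 nt, A=4 T=5 G=6 C=8): length 23 ✓; GC 14/23 = 60.9% ✓; 3' end GCA has 2 G/C ✓ — passes.
P2 (22 nt, A=4 T=5 G=6 C=7): length 22, outside 23–25 ✗; GC 13/22 = 59.1% ✓; 3' end AAC has 1 G/C ✓ — fails.
P3 (25 nt, A=3 T=6 G=7 C=9): length 25 ✓; GC 16/25 = 64.0%, outside 44.6–61.6% ✗; 3' end GGC has 3 G/C ✓ — fails.

P1 only.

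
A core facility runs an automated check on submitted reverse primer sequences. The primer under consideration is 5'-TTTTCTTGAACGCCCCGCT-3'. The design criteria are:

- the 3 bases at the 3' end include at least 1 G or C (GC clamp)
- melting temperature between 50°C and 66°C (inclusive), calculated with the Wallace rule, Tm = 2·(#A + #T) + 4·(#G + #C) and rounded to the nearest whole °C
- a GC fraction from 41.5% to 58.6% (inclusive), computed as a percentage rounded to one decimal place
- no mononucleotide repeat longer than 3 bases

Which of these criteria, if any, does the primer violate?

Fails: homopolymer run.

Base counts: A=2, T=7, G=3, C=7 (length 19).
GC clamp: 3' end GCT has 2 G/C ✓
Tm: Tm = 2·9 + 4·10 = 58°C ✓
GC content: GC 10/19 = 52.6% ✓
homopolymer run: longest run = 4, exceeds 3 ✗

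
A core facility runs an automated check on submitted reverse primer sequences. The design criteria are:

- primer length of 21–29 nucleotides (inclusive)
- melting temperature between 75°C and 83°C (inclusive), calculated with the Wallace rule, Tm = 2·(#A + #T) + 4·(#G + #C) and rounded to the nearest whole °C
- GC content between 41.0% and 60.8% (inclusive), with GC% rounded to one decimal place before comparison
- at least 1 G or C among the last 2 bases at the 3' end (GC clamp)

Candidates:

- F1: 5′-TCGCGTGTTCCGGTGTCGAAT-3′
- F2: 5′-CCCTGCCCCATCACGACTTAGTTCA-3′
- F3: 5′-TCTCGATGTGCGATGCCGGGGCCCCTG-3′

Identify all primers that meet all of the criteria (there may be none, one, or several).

F1 (21 nt, A=2 T=7 G=7 C=5): length 21 ✓; Tm = 2·9 + 4·12 = 66°C, outside 75–83°C ✗; GC 12/21 = 57.1% ✓; 3' end AT has 0 G/C, need ≥1 ✗ — fails.
F2 (25 nt, A=5 T=6 G=3 C=11): length 25 ✓; Tm = 2·11 + 4·14 = 78°C ✓; GC 14/25 = 56.0% ✓; 3' end CA has 1 G/C ✓ — passes.
F3 (27 nt, A=2 T=6 G=10 C=9): length 27 ✓; Tm = 2·8 + 4·19 = 92°C, outside 75–83°C ✗; GC 19/27 = 70.4%, outside 41.0–60.8% ✗; 3' end TG has 1 G/C ✓ — fails.

F2 only.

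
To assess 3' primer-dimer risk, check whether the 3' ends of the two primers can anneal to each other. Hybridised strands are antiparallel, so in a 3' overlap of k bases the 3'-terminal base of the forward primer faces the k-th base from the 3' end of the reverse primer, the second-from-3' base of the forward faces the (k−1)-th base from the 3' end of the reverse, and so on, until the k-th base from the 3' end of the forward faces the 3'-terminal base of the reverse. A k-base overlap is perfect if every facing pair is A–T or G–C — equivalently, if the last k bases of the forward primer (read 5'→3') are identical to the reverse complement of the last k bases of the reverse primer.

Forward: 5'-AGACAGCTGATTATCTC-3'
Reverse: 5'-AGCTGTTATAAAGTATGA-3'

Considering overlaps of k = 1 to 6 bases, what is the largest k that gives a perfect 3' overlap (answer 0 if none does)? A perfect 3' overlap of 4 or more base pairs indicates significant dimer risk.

Longest perfect overlap: 2 complementary base pairs; below the dimer-risk threshold (threshold 4).

Last 6 bases (5'→3') — forward …TATCTC, reverse …GTATGA.
Reverse complement of the reverse primer's last 6 bases: TCATAC; its first k bases are the reverse complement of the reverse primer's last k bases, so a perfect k-base overlap needs the forward primer's last k bases to equal them.
Comparing (forward last k vs required): k=1: C vs T ✗; k=2: TC vs TC ✓; k=3: CTC vs TCA ✗; k=4: TCTC vs TCAT ✗; k=5: ATCTC vs TCATA ✗; k=6: TATCTC vs TCATAC ✗.
Only k = 2 is perfect, so the longest perfect 3' overlap is 2.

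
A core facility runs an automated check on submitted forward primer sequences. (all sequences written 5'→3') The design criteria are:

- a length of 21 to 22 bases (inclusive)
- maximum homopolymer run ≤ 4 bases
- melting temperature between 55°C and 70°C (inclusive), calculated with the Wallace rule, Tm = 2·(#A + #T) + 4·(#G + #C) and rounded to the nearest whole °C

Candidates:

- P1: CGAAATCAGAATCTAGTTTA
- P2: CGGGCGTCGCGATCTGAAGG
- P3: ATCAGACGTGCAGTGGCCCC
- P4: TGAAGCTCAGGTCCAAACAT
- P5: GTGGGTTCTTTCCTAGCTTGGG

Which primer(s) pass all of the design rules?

P1 (20 nt, A=8 T=6 G=3 C=3): length 20, outside 21–22 ✗; longest run = 3 ✓; Tm = 2·14 + 4·6 = 52°C, outside 55–70°C ✗ — fails.
P2 (20 nt, A=3 T=3 G=9 C=5): length 20, outside 21–22 ✗; longest run = 3 ✓; Tm = 2·6 + 4·14 = 68°C ✓ — fails.
P3 (20 nt, A=4 T=3 G=6 C=7): length 20, outside 21–22 ✗; longest run = 4 ✓; Tm = 2·7 + 4·13 = 66°C ✓ — fails.
P4 (20 nt, A=7 T=4 G=4 C=5): length 20, outside 21–22 ✗; longest run = 3 ✓; Tm = 2·11 + 4·9 = 58°C ✓ — fails.
P5 (22 nt, A=1 T=9 G=8 C=4): length 22 ✓; longest run = 3 ✓; Tm = 2·10 + 4·12 = 68°C ✓ — passes.

P5 only.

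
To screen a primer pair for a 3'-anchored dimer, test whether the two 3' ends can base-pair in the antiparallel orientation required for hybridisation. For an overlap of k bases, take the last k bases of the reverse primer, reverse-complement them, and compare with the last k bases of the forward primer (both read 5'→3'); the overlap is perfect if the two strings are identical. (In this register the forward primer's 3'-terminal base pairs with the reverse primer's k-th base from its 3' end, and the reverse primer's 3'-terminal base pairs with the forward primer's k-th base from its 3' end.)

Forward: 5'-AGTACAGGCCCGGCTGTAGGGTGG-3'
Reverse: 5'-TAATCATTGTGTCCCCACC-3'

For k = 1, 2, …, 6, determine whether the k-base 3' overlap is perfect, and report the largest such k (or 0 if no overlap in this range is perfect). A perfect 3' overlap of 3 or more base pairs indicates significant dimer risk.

Longest perfect overlap: 5 complementary base pairs; significant dimer risk (threshold 3).

Last 6 bases (5'→3') — forward …GGGTGG, reverse …CCCACC.
Reverse complement of the reverse primer's last 6 bases: GGTGGG; its first k bases are the reverse complement of the reverse primer's last k bases, so a perfect k-base overlap needs the forward primer's last k bases to equal them.
Comparing (forward last k vs required): k=1: G vs G ✓; k=2: GG vs GG ✓; k=3: TGG vs GGT ✗; k=4: GTGG vs GGTG ✗; k=5: GGTGG vs GGTGG ✓; k=6: GGGTGG vs GGTGGG ✗.
Perfect overlaps at k = 1, 2, 5; the largest is 5.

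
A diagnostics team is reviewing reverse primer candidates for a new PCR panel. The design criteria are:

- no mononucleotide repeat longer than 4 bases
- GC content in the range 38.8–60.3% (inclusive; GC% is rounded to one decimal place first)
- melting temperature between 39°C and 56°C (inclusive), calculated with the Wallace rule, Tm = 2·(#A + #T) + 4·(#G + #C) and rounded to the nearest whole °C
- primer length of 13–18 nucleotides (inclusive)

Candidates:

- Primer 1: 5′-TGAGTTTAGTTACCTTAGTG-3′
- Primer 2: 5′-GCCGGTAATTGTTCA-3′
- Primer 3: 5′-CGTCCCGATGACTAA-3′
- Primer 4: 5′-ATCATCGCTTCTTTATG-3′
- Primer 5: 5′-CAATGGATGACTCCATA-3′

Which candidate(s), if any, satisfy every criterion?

Primer 2, Primer 3 and Primer 5.

Primer 1 (20 nt, A=4 T=9 G=5 C=2): longest run = 3 ✓; GC 7/20 = 35.0%, outside 38.8–60.3% ✗; Tm = 2·13 + 4·7 = 54°C ✓; length 20, outside 13–18 ✗ — fails.
Primer 2 (15 nt, A=3 T=5 G=4 C=3): longest run = 2 ✓; GC 7/15 = 46.7% ✓; Tm = 2·8 + 4·7 = 44°C ✓; length 15 ✓ — passes.
Primer 3 (15 nt, A=4 T=3 G=3 C=5): longest run = 3 ✓; GC 8/15 = 53.3% ✓; Tm = 2·7 + 4·8 = 46°C ✓; length 15 ✓ — passes.
Primer 4 (17 nt, A=3 T=8 G=2 C=4): longest run = 3 ✓; GC 6/17 = 35.3%, outside 38.8–60.3% ✗; Tm = 2·11 + 4·6 = 46°C ✓; length 17 ✓ — fails.
Primer 5 (17 nt, A=6 T=4 G=3 C=4): longest run = 2 ✓; GC 7/17 = 41.2% ✓; Tm = 2·10 + 4·7 = 48°C ✓; length 17 ✓ — passes.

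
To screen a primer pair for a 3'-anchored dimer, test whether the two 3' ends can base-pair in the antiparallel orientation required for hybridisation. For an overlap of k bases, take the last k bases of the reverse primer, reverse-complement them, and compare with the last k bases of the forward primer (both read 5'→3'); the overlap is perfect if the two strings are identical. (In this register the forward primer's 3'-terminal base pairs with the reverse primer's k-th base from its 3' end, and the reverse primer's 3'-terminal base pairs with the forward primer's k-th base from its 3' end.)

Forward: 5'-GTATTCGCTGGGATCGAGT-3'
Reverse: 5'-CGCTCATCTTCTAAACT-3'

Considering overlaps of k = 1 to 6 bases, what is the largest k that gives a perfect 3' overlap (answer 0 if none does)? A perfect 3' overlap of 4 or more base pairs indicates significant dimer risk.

Last 6 bases (5'→3') — forward …TCGAGT, reverse …TAAACT.
Reverse complement of the reverse primer's last 6 bases: AGTTTA; its first k bases are the reverse complement of the reverse primer's last k bases, so a perfect k-base overlap needs the forward primer's last k bases to equal them.
Comparing (forward last k vs required): k=1: T vs A ✗; k=2: GT vs AG ✗; k=3: AGT vs AGT ✓; k=4: GAGT vs AGTT ✗; k=5: CGAGT vs AGTTT ✗; k=6: TCGAGT vs AGTTTA ✗.
Only k = 3 is perfect, so the longest perfect 3' overlap is 3.

Longest perfect overlap: 3 complementary base pairs; below the dimer-risk threshold (threshold 4).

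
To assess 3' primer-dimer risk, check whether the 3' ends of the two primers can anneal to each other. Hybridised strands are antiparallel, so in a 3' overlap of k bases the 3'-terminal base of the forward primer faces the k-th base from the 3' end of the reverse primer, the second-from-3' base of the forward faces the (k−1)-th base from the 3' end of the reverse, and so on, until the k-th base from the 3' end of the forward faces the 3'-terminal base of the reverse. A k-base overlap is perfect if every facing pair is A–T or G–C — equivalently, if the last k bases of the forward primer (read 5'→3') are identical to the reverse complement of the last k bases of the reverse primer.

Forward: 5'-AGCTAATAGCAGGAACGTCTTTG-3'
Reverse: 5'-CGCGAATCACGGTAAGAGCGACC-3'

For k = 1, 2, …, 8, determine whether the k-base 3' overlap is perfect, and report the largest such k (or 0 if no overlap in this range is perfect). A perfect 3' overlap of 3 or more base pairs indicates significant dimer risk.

Last 8 bases (5'→3') — forward …CGTCTTTG, reverse …GAGCGACC.
Reverse complement of the reverse primer's last 8 bases: GGTCGCTC; its first k bases are the reverse complement of the reverse primer's last k bases, so a perfect k-base overlap needs the forward primer's last k bases to equal them.
Comparing (forward last k vs required): k=1: G vs G ✓; k=2: TG vs GG ✗; k=3: TTG vs GGT ✗; k=4: TTTG vs GGTC ✗; k=5: CTTTG vs GGTCG ✗; k=6: TCTTTG vs GGTCGC ✗; k=7: GTCTTTG vs GGTCGCT ✗; k=8: CGTCTTTG vs GGTCGCTC ✗.
Only k = 1 is perfect, so the longest perfect 3' overlap is 1.

Longest perfect overlap: 1 complementary base pair; below the dimer-risk threshold (threshold 3).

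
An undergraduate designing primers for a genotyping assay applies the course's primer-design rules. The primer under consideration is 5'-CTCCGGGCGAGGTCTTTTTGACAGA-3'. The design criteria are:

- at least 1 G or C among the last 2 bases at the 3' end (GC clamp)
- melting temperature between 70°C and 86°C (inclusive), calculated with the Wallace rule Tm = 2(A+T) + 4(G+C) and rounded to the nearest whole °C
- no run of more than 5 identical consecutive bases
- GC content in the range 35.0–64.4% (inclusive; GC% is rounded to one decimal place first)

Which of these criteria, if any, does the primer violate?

Base counts: A=4, T=7, G=8, C=6 (length 25).
GC clamp: 3' end GA has 1 G/C ✓
Tm: Tm = 2·11 + 4·14 = 78°C ✓
homopolymer run: longest run = 5 ✓
GC content: GC 14/25 = 56.0% ✓

Meets all criteria.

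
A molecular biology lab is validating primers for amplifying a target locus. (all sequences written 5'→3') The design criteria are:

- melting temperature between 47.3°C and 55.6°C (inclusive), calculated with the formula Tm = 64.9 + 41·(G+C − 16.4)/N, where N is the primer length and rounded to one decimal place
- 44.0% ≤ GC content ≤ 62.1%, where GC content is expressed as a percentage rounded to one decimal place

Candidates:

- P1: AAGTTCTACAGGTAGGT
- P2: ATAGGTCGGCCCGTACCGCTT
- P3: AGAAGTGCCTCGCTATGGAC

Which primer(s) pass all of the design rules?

P3 only.

P1 (17 nt, A=5 T=5 G=5 C=2): Tm = 64.9 + 41·(7 − 16.4)/17 = 42.2°C, outside 47.3–55.6°C ✗; GC 7/17 = 41.2%, outside 44.0–62.1% ✗ — fails.
P2 (21 nt, A=3 T=5 G=6 C=7): Tm = 64.9 + 41·(13 − 16.4)/21 = 58.3°C, outside 47.3–55.6°C ✗; GC 13/21 = 61.9% ✓ — fails.
P3 (20 nt, A=5 T=4 G=6 C=5): Tm = 64.9 + 41·(11 − 16.4)/20 = 53.8°C ✓; GC 11/20 = 55.0% ✓ — passes.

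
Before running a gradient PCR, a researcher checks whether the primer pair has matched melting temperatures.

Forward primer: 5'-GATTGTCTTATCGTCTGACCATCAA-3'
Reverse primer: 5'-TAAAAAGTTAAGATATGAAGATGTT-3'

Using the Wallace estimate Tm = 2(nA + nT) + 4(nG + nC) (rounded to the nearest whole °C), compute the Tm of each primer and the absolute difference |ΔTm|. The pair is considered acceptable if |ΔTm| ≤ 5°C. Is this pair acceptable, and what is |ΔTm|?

|ΔTm| = 10°C; the pair is not acceptable.

Forward: A=6 T=9 G=4 C=6 → Tm = 2·15 + 4·10 = 70°C.
Reverse: A=12 T=8 G=5 C=0 → Tm = 2·20 + 4·5 = 60°C.
|ΔTm| = |70 − 60| = 10°C, > 5°C.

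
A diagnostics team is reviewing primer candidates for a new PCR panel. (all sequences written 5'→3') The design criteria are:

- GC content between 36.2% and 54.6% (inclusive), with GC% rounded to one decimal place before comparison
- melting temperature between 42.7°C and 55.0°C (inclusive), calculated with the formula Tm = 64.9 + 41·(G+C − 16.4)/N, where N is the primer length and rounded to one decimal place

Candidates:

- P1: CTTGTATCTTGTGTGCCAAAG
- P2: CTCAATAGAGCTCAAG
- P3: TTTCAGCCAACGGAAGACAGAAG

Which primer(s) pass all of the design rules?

P1 only.

P1 (21 nt, A=4 T=8 G=5 C=4): GC 9/21 = 42.9% ✓; Tm = 64.9 + 41·(9 − 16.4)/21 = 50.5°C ✓ — passes.
P2 (16 nt, A=6 T=3 G=3 C=4): GC 7/16 = 43.8% ✓; Tm = 64.9 + 41·(7 − 16.4)/16 = 40.8°C, outside 42.7–55.0°C ✗ — fails.
P3 (23 nt, A=9 T=3 G=6 C=5): GC 11/23 = 47.8% ✓; Tm = 64.9 + 41·(11 − 16.4)/23 = 55.3°C, outside 42.7–55.0°C ✗ — fails.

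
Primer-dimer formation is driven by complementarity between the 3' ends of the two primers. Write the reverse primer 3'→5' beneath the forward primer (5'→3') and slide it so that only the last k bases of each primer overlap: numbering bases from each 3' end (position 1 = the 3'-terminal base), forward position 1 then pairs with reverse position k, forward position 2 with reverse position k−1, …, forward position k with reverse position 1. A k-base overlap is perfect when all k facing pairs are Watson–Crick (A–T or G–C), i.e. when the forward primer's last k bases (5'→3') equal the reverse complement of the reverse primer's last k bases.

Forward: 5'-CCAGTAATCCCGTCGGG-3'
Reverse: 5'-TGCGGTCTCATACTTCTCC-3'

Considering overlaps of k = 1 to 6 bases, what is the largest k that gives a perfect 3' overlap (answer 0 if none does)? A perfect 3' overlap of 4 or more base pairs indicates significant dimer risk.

Last 6 bases (5'→3') — forward …GTCGGG, reverse …TTCTCC.
Reverse complement of the reverse primer's last 6 bases: GGAGAA; its first k bases are the reverse complement of the reverse primer's last k bases, so a perfect k-base overlap needs the forward primer's last k bases to equal them.
Comparing (forward last k vs required): k=1: G vs G ✓; k=2: GG vs GG ✓; k=3: GGG vs GGA ✗; k=4: CGGG vs GGAG ✗; k=5: TCGGG vs GGAGA ✗; k=6: GTCGGG vs GGAGAA ✗.
Perfect overlaps at k = 1, 2; the largest is 2.

Longest perfect overlap: 2 complementary base pairs; below the dimer-risk threshold (threshold 4).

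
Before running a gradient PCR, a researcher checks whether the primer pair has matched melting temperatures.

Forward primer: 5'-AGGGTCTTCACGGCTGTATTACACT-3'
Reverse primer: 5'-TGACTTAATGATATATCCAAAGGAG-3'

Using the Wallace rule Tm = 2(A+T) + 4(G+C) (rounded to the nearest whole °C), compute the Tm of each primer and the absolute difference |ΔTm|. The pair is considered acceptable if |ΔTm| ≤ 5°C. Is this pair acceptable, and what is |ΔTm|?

|ΔTm| = 8°C; the pair is not acceptable.

Forward: A=5 T=8 G=6 C=6 → Tm = 2·13 + 4·12 = 74°C.
Reverse: A=10 T=7 G=5 C=3 → Tm = 2·17 + 4·8 = 66°C.
|ΔTm| = |74 − 66| = 8°C, > 5°C.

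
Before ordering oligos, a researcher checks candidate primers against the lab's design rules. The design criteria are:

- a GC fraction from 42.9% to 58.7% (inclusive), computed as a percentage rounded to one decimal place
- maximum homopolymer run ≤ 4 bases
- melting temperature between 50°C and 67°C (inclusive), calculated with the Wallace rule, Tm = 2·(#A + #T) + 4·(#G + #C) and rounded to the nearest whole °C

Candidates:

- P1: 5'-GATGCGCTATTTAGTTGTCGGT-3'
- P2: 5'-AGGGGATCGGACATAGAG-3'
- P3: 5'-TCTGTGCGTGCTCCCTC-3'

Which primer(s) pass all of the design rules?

P1 (22 nt, A=3 T=9 G=7 C=3): GC 10/22 = 45.5% ✓; longest run = 3 ✓; Tm = 2·12 + 4·10 = 64°C ✓ — passes.
P2 (18 nt, A=6 T=2 G=8 C=2): GC 10/18 = 55.6% ✓; longest run = 4 ✓; Tm = 2·8 + 4·10 = 56°C ✓ — passes.
P3 (17 nt, A=0 T=6 G=4 C=7): GC 11/17 = 64.7%, outside 42.9–58.7% ✗; longest run = 3 ✓; Tm = 2·6 + 4·11 = 56°C ✓ — fails.

P1 and P2.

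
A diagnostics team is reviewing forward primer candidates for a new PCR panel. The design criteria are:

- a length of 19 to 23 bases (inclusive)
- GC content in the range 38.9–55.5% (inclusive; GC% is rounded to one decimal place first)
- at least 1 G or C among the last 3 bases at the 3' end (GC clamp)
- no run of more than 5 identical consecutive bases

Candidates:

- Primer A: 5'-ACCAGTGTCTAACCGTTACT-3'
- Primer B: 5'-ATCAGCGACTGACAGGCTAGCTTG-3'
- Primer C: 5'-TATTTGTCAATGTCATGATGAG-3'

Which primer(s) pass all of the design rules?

Primer A (20 nt, A=5 T=6 G=3 C=6): length 20 ✓; GC 9/20 = 45.0% ✓; 3' end ACT has 1 G/C ✓; longest run = 2 ✓ — passes.
Primer B (24 nt, A=6 T=5 G=7 C=6): length 24, outside 19–23 ✗; GC 13/24 = 54.2% ✓; 3' end TTG has 1 G/C ✓; longest run = 2 ✓ — fails.
Primer C (22 nt, A=6 T=9 G=5 C=2): length 22 ✓; GC 7/22 = 31.8%, outside 38.9–55.5% ✗; 3' end GAG has 2 G/C ✓; longest run = 3 ✓ — fails.

Primer A only.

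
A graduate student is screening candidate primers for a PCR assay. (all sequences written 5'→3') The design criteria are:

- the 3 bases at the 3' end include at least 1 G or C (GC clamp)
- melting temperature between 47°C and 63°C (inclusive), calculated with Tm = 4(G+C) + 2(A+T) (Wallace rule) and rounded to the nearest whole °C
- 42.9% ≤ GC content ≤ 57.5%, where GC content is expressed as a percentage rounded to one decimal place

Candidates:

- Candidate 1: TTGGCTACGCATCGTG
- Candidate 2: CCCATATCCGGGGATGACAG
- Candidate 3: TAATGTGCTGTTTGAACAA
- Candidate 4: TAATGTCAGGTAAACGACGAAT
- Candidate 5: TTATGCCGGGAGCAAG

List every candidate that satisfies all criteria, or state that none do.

Candidate 1 (16 nt, A=2 T=5 G=5 C=4): 3' end GTG has 2 G/C ✓; Tm = 2·7 + 4·9 = 50°C ✓; GC 9/16 = 56.3% ✓ — passes.
Candidate 2 (20 nt, A=5 T=3 G=6 C=6): 3' end CAG has 2 G/C ✓; Tm = 2·8 + 4·12 = 64°C, outside 47–63°C ✗; GC 12/20 = 60.0%, outside 42.9–57.5% ✗ — fails.
Candidate 3 (19 nt, A=6 T=7 G=4 C=2): 3' end CAA has 1 G/C ✓; Tm = 2·13 + 4·6 = 50°C ✓; GC 6/19 = 31.6%, outside 42.9–57.5% ✗ — fails.
Candidate 4 (22 nt, A=9 T=5 G=5 C=3): 3' end AAT has 0 G/C, need ≥1 ✗; Tm = 2·14 + 4·8 = 60°C ✓; GC 8/22 = 36.4%, outside 42.9–57.5% ✗ — fails.
Candidate 5 (16 nt, A=4 T=3 G=6 C=3): 3' end AAG has 1 G/C ✓; Tm = 2·7 + 4·9 = 50°C ✓; GC 9/16 = 56.3% ✓ — passes.

Candidate 1 and Candidate 5.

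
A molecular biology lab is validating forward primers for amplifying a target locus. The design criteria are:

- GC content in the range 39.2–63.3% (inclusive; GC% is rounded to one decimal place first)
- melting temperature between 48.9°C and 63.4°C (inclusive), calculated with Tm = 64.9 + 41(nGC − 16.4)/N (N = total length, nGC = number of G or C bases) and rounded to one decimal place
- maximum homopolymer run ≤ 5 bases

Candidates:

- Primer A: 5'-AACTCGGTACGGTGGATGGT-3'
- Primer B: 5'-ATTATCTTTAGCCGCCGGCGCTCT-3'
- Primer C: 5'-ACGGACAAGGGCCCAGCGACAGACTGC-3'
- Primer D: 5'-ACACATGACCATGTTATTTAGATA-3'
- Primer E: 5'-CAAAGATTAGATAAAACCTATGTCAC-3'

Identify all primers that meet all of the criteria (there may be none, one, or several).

Primer A (20 nt, A=4 T=5 G=8 C=3): GC 11/20 = 55.0% ✓; Tm = 64.9 + 41·(11 − 16.4)/20 = 53.8°C ✓; longest run = 2 ✓ — passes.
Primer B (24 nt, A=3 T=8 G=5 C=8): GC 13/24 = 54.2% ✓; Tm = 64.9 + 41·(13 − 16.4)/24 = 59.1°C ✓; longest run = 3 ✓ — passes.
Primer C (27 nt, A=8 T=1 G=9 C=9): GC 18/27 = 66.7%, outside 39.2–63.3% ✗; Tm = 64.9 + 41·(18 − 16.4)/27 = 67.3°C, outside 48.9–63.4°C ✗; longest run = 3 ✓ — fails.
Primer D (24 nt, A=9 T=8 G=3 C=4): GC 7/24 = 29.2%, outside 39.2–63.3% ✗; Tm = 64.9 + 41·(7 − 16.4)/24 = 48.8°C, outside 48.9–63.4°C ✗; longest run = 3 ✓ — fails.
Primer E (26 nt, A=12 T=6 G=3 C=5): GC 8/26 = 30.8%, outside 39.2–63.3% ✗; Tm = 64.9 + 41·(8 − 16.4)/26 = 51.7°C ✓; longest run = 4 ✓ — fails.

Primer A and Primer B.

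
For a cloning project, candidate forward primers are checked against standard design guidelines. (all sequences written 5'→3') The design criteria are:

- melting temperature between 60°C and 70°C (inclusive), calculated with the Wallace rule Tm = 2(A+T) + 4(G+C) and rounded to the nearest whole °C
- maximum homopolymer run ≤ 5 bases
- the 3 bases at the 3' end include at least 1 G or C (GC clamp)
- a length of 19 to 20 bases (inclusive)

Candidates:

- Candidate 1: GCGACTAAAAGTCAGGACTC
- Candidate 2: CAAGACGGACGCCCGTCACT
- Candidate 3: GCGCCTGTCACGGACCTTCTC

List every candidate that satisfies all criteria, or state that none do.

Candidate 1 (20 nt, A=7 T=3 G=5 C=5): Tm = 2·10 + 4·10 = 60°C ✓; longest run = 4 ✓; 3' end CTC has 2 G/C ✓; length 20 ✓ — passes.
Candidate 2 (20 nt, A=5 T=2 G=5 C=8): Tm = 2·7 + 4·13 = 66°C ✓; longest run = 3 ✓; 3' end ACT has 1 G/C ✓; length 20 ✓ — passes.
Candidate 3 (21 nt, A=2 T=5 G=5 C=9): Tm = 2·7 + 4·14 = 70°C ✓; longest run = 2 ✓; 3' end CTC has 2 G/C ✓; length 21, outside 19–20 ✗ — fails.

Candidate 1 and Candidate 2.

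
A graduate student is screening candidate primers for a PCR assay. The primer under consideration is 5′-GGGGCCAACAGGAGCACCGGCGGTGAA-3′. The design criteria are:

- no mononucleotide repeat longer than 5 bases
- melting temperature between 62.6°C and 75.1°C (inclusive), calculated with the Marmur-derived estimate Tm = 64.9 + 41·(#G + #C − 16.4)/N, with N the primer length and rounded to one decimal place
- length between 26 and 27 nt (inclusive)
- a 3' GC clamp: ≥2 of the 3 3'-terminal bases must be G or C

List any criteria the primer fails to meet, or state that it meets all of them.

Base counts: A=7, T=1, G=12, C=7 (length 27).
homopolymer run: longest run = 4 ✓
Tm: Tm = 64.9 + 41·(19 − 16.4)/27 = 68.8°C ✓
length: length 27 ✓
GC clamp: 3' end GAA has 1 G/C, need ≥2 ✗

Fails: GC clamp.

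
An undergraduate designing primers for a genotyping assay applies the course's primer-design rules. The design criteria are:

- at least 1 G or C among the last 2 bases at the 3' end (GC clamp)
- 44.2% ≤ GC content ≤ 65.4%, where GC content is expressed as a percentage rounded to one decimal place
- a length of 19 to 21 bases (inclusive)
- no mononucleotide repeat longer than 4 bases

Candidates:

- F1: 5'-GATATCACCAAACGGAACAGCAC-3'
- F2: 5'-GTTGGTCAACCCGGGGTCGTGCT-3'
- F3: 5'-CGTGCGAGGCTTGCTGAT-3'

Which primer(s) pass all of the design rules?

F1 (23 nt, A=10 T=2 G=4 C=7): 3' end AC has 1 G/C ✓; GC 11/23 = 47.8% ✓; length 23, outside 19–21 ✗; longest run = 3 ✓ — fails.
F2 (23 nt, A=2 T=6 G=9 C=6): 3' end CT has 1 G/C ✓; GC 15/23 = 65.2% ✓; length 23, outside 19–21 ✗; longest run = 4 ✓ — fails.
F3 (18 nt, A=2 T=5 G=7 C=4): 3' end AT has 0 G/C, need ≥1 ✗; GC 11/18 = 61.1% ✓; length 18, outside 19–21 ✗; longest run = 2 ✓ — fails.

None of the candidates satisfy all criteria.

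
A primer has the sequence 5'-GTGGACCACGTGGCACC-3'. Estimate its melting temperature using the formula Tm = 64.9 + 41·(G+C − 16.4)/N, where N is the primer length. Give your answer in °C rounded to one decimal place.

Base counts: A=3, T=2, G=6, C=6; G+C = 12, N = 17.
Tm = 64.9 + 41·(12 − 16.4)/17 = 64.9 + -180.40/17 = 54.3°C.

54.3°C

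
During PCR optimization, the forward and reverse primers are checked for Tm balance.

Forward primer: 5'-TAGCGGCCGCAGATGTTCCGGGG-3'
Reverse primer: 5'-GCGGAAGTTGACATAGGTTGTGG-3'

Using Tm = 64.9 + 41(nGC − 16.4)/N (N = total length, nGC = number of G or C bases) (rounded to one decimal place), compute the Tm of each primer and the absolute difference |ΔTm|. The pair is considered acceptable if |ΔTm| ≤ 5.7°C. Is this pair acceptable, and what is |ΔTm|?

Forward: G+C = 16, N = 23 → Tm = 64.9 + 41·(16 − 16.4)/23 = 64.2°C.
Reverse: G+C = 12, N = 23 → Tm = 64.9 + 41·(12 − 16.4)/23 = 57.1°C.
|ΔTm| = |64.2 − 57.1| = 7.1°C, > 5.7°C.

|ΔTm| = 7.1°C; the pair is not acceptable.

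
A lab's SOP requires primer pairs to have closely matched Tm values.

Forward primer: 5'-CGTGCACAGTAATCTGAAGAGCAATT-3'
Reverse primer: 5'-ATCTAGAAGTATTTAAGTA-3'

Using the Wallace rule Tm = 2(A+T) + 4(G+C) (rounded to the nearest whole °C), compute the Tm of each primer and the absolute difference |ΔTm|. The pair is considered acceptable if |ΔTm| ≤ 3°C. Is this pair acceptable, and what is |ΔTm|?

Forward: A=9 T=6 G=6 C=5 → Tm = 2·15 + 4·11 = 74°C.
Reverse: A=8 T=7 G=3 C=1 → Tm = 2·15 + 4·4 = 46°C.
|ΔTm| = |74 − 46| = 28°C, > 3°C.

|ΔTm| = 28°C; the pair is not acceptable.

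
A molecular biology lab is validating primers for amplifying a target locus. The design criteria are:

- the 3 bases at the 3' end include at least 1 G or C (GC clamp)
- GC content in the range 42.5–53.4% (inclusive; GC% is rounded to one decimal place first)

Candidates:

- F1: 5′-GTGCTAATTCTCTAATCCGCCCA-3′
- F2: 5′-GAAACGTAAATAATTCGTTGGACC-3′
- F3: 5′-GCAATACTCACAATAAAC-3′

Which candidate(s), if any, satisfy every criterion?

F1 (23 nt, A=5 T=7 G=3 C=8): 3' end CCA has 2 G/C ✓; GC 11/23 = 47.8% ✓ — passes.
F2 (24 nt, A=9 T=6 G=5 C=4): 3' end ACC has 2 G/C ✓; GC 9/24 = 37.5%, outside 42.5–53.4% ✗ — fails.
F3 (18 nt, A=9 T=3 G=1 C=5): 3' end AAC has 1 G/C ✓; GC 6/18 = 33.3%, outside 42.5–53.4% ✗ — fails.

F1 only.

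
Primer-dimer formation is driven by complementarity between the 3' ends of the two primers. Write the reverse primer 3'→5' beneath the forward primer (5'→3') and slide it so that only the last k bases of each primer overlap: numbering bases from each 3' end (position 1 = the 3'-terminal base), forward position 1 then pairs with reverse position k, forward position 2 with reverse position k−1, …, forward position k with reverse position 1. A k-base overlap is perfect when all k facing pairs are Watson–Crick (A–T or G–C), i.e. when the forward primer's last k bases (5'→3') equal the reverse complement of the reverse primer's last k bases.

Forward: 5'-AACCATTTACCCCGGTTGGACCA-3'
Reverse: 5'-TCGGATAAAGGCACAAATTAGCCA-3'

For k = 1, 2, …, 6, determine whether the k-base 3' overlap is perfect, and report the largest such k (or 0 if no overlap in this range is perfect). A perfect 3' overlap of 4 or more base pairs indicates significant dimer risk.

Longest perfect overlap: 0 complementary base pairs; below the dimer-risk threshold (threshold 4).

Last 6 bases (5'→3') — forward …GGACCA, reverse …TAGCCA.
Reverse complement of the reverse primer's last 6 bases: TGGCTA; its first k bases are the reverse complement of the reverse primer's last k bases, so a perfect k-base overlap needs the forward primer's last k bases to equal them.
Comparing (forward last k vs required): k=1: A vs T ✗; k=2: CA vs TG ✗; k=3: CCA vs TGG ✗; k=4: ACCA vs TGGC ✗; k=5: GACCA vs TGGCT ✗; k=6: GGACCA vs TGGCTA ✗.
No overlap length from 1 to 6 is perfect, so the longest perfect 3' overlap is 0.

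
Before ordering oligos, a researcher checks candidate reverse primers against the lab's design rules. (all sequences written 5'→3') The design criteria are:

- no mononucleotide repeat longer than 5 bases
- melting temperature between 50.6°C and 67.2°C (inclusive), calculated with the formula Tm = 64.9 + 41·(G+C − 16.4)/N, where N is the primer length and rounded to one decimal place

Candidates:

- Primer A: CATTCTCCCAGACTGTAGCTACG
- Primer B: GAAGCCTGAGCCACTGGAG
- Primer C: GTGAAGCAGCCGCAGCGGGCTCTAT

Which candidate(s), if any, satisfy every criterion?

Primer A, Primer B and Primer C.

Primer A (23 nt, A=5 T=6 G=4 C=8): longest run = 3 ✓; Tm = 64.9 + 41·(12 − 16.4)/23 = 57.1°C ✓ — passes.
Primer B (19 nt, A=5 T=2 G=7 C=5): longest run = 2 ✓; Tm = 64.9 + 41·(12 − 16.4)/19 = 55.4°C ✓ — passes.
Primer C (25 nt, A=5 T=4 G=9 C=7): longest run = 3 ✓; Tm = 64.9 + 41·(16 − 16.4)/25 = 64.2°C ✓ — passes.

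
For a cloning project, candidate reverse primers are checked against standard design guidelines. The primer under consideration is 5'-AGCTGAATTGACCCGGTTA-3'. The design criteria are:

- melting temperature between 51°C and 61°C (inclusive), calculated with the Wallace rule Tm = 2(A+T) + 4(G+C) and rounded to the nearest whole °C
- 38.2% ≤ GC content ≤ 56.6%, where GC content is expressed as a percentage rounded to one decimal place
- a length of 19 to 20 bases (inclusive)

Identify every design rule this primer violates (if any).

Meets all criteria.

Base counts: A=5, T=5, G=5, C=4 (length 19).
Tm: Tm = 2·10 + 4·9 = 56°C ✓
GC content: GC 9/19 = 47.4% ✓
length: length 19 ✓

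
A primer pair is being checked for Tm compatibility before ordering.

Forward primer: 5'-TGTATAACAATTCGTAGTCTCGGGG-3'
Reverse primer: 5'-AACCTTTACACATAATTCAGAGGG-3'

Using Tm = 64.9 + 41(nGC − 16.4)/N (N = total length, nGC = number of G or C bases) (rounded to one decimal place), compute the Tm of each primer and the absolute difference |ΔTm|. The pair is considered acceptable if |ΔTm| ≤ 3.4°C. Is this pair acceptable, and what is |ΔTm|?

Forward: G+C = 11, N = 25 → Tm = 64.9 + 41·(11 − 16.4)/25 = 56.0°C.
Reverse: G+C = 9, N = 24 → Tm = 64.9 + 41·(9 − 16.4)/24 = 52.3°C.
|ΔTm| = |56.0 − 52.3| = 3.7°C, > 3.4°C.

|ΔTm| = 3.7°C; the pair is not acceptable.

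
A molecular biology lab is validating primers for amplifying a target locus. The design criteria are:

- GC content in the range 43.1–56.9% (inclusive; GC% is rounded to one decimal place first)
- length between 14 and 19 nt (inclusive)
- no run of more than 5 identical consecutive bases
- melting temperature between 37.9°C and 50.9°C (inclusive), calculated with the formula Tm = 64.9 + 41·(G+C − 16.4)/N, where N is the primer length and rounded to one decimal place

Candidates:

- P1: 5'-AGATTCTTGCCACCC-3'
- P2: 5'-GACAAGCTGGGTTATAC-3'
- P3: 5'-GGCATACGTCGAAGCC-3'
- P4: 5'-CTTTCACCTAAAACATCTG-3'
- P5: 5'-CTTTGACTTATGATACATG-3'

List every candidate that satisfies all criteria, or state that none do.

P1 and P2.

P1 (15 nt, A=3 T=4 G=2 C=6): GC 8/15 = 53.3% ✓; length 15 ✓; longest run = 3 ✓; Tm = 64.9 + 41·(8 − 16.4)/15 = 41.9°C ✓ — passes.
P2 (17 nt, A=5 T=4 G=5 C=3): GC 8/17 = 47.1% ✓; length 17 ✓; longest run = 3 ✓; Tm = 64.9 + 41·(8 − 16.4)/17 = 44.6°C ✓ — passes.
P3 (16 nt, A=4 T=2 G=5 C=5): GC 10/16 = 62.5%, outside 43.1–56.9% ✗; length 16 ✓; longest run = 2 ✓; Tm = 64.9 + 41·(10 − 16.4)/16 = 48.5°C ✓ — fails.
P4 (19 nt, A=6 T=6 G=1 C=6): GC 7/19 = 36.8%, outside 43.1–56.9% ✗; length 19 ✓; longest run = 4 ✓; Tm = 64.9 + 41·(7 − 16.4)/19 = 44.6°C ✓ — fails.
P5 (19 nt, A=5 T=8 G=3 C=3): GC 6/19 = 31.6%, outside 43.1–56.9% ✗; length 19 ✓; longest run = 3 ✓; Tm = 64.9 + 41·(6 − 16.4)/19 = 42.5°C ✓ — fails.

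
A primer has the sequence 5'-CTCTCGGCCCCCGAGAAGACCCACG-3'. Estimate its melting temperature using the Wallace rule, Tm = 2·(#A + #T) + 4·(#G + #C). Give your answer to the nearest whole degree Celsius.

Base counts: A=5, T=2, G=6, C=12 (length 25).
Tm = 2·(5+2) + 4·(6+12) = 2·7 + 4·18 = 14 + 72 = 86°C.

86°C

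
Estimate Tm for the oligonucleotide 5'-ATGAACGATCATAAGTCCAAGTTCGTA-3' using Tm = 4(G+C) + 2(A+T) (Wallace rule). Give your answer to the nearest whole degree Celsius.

Base counts: A=10, T=7, G=5, C=5 (length 27).
Tm = 2·(10+7) + 4·(5+5) = 2·17 + 4·10 = 34 + 40 = 74°C.

74°C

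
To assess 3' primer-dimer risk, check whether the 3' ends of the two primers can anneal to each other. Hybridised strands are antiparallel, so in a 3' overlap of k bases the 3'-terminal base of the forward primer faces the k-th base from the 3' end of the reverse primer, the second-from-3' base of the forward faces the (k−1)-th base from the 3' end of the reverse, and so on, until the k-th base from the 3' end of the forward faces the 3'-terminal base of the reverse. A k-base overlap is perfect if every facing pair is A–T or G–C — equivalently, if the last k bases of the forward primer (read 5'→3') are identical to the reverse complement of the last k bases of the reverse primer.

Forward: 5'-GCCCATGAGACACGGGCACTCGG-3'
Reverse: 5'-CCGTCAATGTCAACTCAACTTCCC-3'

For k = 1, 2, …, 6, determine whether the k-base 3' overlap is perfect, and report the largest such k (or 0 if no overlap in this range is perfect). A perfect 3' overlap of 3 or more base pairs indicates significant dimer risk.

Last 6 bases (5'→3') — forward …ACTCGG, reverse …CTTCCC.
Reverse complement of the reverse primer's last 6 bases: GGGAAG; its first k bases are the reverse complement of the reverse primer's last k bases, so a perfect k-base overlap needs the forward primer's last k bases to equal them.
Comparing (forward last k vs required): k=1: G vs G ✓; k=2: GG vs GG ✓; k=3: CGG vs GGG ✗; k=4: TCGG vs GGGA ✗; k=5: CTCGG vs GGGAA ✗; k=6: ACTCGG vs GGGAAG ✗.
Perfect overlaps at k = 1, 2; the largest is 2.

Longest perfect overlap: 2 complementary base pairs; below the dimer-risk threshold (threshold 3).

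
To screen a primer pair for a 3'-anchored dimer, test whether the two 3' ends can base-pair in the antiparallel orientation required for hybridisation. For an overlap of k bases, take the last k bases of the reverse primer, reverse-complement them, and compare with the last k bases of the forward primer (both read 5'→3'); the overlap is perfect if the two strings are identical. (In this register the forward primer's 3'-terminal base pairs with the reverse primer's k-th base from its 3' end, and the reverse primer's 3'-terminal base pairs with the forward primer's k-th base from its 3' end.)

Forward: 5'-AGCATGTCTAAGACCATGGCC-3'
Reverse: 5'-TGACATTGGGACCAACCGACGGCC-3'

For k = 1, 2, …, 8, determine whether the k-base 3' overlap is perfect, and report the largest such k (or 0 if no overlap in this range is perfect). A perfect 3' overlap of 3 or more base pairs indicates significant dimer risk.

Last 8 bases (5'→3') — forward …CCATGGCC, reverse …CGACGGCC.
Reverse complement of the reverse primer's last 8 bases: GGCCGTCG; its first k bases are the reverse complement of the reverse primer's last k bases, so a perfect k-base overlap needs the forward primer's last k bases to equal them.
Comparing (forward last k vs required): k=1: C vs G ✗; k=2: CC vs GG ✗; k=3: GCC vs GGC ✗; k=4: GGCC vs GGCC ✓; k=5: TGGCC vs GGCCG ✗; k=6: ATGGCC vs GGCCGT ✗; k=7: CATGGCC vs GGCCGTC ✗; k=8: CCATGGCC vs GGCCGTCG ✗.
Only k = 4 is perfect, so the longest perfect 3' overlap is 4.

Longest perfect overlap: 4 complementary base pairs; significant dimer risk (threshold 3).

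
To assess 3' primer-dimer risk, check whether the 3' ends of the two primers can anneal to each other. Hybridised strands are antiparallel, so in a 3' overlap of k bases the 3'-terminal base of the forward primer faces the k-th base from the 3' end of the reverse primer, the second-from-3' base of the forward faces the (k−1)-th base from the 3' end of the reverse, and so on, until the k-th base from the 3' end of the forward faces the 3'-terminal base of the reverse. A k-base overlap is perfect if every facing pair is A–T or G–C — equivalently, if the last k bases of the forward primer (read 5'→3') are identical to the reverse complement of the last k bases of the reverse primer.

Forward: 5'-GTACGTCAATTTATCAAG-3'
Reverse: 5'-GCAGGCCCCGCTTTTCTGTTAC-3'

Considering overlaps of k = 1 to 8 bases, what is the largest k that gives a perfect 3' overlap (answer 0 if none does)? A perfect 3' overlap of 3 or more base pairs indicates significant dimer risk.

Last 8 bases (5'→3') — forward …TTATCAAG, reverse …TCTGTTAC.
Reverse complement of the reverse primer's last 8 bases: GTAACAGA; its first k bases are the reverse complement of the reverse primer's last k bases, so a perfect k-base overlap needs the forward primer's last k bases to equal them.
Comparing (forward last k vs required): k=1: G vs G ✓; k=2: AG vs GT ✗; k=3: AAG vs GTA ✗; k=4: CAAG vs GTAA ✗; k=5: TCAAG vs GTAAC ✗; k=6: ATCAAG vs GTAACA ✗; k=7: TATCAAG vs GTAACAG ✗; k=8: TTATCAAG vs GTAACAGA ✗.
Only k = 1 is perfect, so the longest perfect 3' overlap is 1.

Longest perfect overlap: 1 complementary base pair; below the dimer-risk threshold (threshold 3).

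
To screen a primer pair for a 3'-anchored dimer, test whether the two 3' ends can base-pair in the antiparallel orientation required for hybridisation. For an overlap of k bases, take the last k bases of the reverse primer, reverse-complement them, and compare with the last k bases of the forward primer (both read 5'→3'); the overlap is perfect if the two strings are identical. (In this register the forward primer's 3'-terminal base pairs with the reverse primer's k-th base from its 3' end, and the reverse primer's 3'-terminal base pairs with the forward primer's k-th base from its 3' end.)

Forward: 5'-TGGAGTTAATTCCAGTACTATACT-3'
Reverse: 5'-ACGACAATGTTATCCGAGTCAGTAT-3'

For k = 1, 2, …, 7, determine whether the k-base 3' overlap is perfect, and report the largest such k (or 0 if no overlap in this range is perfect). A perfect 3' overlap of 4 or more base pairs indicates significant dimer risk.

Last 7 bases (5'→3') — forward …CTATACT, reverse …TCAGTAT.
Reverse complement of the reverse primer's last 7 bases: ATACTGA; its first k bases are the reverse complement of the reverse primer's last k bases, so a perfect k-base overlap needs the forward primer's last k bases to equal them.
Comparing (forward last k vs required): k=1: T vs A ✗; k=2: CT vs AT ✗; k=3: ACT vs ATA ✗; k=4: TACT vs ATAC ✗; k=5: ATACT vs ATACT ✓; k=6: TATACT vs ATACTG ✗; k=7: CTATACT vs ATACTGA ✗.
Only k = 5 is perfect, so the longest perfect 3' overlap is 5.

Longest perfect overlap: 5 complementary base pairs; significant dimer risk (threshold 4).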